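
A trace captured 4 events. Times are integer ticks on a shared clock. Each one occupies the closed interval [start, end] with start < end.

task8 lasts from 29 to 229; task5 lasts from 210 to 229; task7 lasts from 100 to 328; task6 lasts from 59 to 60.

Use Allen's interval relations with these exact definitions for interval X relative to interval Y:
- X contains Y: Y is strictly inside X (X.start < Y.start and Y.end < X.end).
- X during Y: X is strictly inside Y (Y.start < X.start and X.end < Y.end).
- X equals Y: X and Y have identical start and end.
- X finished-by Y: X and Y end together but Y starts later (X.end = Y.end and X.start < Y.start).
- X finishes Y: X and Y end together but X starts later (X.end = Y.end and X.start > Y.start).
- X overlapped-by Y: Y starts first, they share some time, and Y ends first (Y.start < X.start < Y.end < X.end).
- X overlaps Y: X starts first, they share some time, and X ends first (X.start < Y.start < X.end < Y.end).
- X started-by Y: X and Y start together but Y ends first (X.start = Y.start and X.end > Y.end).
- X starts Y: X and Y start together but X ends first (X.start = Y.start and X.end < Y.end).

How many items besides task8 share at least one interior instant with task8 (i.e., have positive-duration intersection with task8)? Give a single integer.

Target task8 = [29, 229].
task5 [210, 229] → finishes → counts.
task6 [59, 60] → during → counts.
task7 [100, 328] → overlapped-by → counts.
Total: 3.

3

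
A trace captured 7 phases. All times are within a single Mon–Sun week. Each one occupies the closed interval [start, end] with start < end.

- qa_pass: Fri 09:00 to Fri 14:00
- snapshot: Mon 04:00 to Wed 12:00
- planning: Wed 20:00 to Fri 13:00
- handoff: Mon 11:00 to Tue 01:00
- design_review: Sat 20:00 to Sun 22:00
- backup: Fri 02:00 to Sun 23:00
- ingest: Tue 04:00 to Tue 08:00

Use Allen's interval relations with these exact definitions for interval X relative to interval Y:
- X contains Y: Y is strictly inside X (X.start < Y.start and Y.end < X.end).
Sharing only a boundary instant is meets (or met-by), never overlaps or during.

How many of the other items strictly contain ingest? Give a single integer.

Target ingest = [Tue 04:00, Tue 08:00].
backup [Fri 02:00, Sun 23:00] → after → no.
design_review [Sat 20:00, Sun 22:00] → after → no.
handoff [Mon 11:00, Tue 01:00] → before → no.
planning [Wed 20:00, Fri 13:00] → after → no.
qa_pass [Fri 09:00, Fri 14:00] → after → no.
snapshot [Mon 04:00, Wed 12:00] → contains → counts.
Total: 1.

1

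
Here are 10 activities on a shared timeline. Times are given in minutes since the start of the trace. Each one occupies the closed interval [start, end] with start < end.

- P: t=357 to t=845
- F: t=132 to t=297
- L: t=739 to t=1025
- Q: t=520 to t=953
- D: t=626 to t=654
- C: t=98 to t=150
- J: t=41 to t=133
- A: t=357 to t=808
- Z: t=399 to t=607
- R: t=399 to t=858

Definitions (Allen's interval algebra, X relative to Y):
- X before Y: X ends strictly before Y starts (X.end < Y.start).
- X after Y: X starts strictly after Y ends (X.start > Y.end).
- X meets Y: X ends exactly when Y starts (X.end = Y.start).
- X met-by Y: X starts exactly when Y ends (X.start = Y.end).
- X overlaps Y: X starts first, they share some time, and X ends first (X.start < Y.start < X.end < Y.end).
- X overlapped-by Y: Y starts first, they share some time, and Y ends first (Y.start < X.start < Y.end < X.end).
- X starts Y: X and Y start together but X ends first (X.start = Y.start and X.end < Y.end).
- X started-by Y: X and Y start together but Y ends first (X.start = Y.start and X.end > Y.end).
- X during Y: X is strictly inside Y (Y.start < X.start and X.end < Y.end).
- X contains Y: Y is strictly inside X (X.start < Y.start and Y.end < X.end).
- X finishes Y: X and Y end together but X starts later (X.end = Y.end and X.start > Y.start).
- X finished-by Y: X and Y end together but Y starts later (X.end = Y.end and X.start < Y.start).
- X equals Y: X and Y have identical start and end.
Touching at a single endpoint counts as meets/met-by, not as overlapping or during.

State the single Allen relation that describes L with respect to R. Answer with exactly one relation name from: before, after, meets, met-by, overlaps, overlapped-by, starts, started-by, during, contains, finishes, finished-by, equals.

L = [t=739, t=1025]; R = [t=399, t=858].
Compare endpoints: L.start > R.start, L.start < R.end, L.end > R.start, L.end > R.end.
That pattern is 'overlapped-by'.

overlapped-by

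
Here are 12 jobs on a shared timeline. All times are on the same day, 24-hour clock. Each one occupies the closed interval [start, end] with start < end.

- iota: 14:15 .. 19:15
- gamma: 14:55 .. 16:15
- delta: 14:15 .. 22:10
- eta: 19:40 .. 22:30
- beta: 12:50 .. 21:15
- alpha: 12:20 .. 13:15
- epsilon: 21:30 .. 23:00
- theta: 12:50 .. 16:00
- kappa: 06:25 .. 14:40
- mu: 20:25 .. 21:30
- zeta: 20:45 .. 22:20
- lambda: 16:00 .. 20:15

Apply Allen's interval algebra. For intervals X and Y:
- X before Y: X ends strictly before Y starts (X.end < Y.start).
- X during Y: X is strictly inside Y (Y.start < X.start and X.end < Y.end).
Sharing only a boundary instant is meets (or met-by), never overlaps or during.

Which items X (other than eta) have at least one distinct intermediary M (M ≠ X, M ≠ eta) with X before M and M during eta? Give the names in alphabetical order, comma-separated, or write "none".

Target eta = [19:40, 22:30].
Intermediaries M with M during eta: mu, zeta.
Via mu — items with X before mu: alpha, gamma, iota, kappa, lambda, theta.
Via zeta — items with X before zeta: alpha, gamma, iota, kappa, lambda, theta.
Union: alpha, gamma, iota, kappa, lambda, theta.

alpha, gamma, iota, kappa, lambda, theta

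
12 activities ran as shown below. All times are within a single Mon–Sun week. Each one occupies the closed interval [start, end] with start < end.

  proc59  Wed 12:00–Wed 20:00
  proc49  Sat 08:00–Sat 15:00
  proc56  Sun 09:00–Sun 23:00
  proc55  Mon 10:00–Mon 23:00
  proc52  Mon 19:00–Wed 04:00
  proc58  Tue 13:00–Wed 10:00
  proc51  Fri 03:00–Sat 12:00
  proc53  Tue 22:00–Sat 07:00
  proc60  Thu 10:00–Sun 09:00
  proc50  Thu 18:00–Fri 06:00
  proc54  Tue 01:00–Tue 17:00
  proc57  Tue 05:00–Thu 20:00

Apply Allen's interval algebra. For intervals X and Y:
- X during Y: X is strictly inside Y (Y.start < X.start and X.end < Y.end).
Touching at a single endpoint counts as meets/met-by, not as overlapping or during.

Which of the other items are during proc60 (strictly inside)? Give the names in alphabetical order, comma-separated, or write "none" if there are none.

proc49, proc50, proc51

Target proc60 = [Thu 10:00, Sun 09:00].
proc49 [Sat 08:00, Sat 15:00] → during → yes.
proc50 [Thu 18:00, Fri 06:00] → during → yes.
proc51 [Fri 03:00, Sat 12:00] → during → yes.
proc52 [Mon 19:00, Wed 04:00] → before → no.
proc53 [Tue 22:00, Sat 07:00] → overlaps → no.
proc54 [Tue 01:00, Tue 17:00] → before → no.
proc55 [Mon 10:00, Mon 23:00] → before → no.
proc56 [Sun 09:00, Sun 23:00] → met-by → no.
proc57 [Tue 05:00, Thu 20:00] → overlaps → no.
proc58 [Tue 13:00, Wed 10:00] → before → no.
proc59 [Wed 12:00, Wed 20:00] → before → no.
Result: proc49, proc50, proc51.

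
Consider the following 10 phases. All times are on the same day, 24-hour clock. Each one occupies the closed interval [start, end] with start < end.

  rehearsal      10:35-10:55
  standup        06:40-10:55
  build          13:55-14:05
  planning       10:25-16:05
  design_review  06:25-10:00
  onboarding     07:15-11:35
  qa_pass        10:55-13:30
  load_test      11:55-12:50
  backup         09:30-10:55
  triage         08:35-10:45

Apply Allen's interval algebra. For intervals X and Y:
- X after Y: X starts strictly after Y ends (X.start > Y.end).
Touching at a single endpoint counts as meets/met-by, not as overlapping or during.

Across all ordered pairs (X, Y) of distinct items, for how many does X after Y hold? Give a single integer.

Checking all 90 ordered pairs for relation 'after'; matching pairs in alphabetical order:
(build, backup): build after backup ✓
(build, design_review): build after design_review ✓
(build, load_test): build after load_test ✓
(build, onboarding): build after onboarding ✓
(build, qa_pass): build after qa_pass ✓
(build, rehearsal): build after rehearsal ✓
(build, standup): build after standup ✓
(build, triage): build after triage ✓
(load_test, backup): load_test after backup ✓
(load_test, design_review): load_test after design_review ✓
(load_test, onboarding): load_test after onboarding ✓
(load_test, rehearsal): load_test after rehearsal ✓
(load_test, standup): load_test after standup ✓
(load_test, triage): load_test after triage ✓
(planning, design_review): planning after design_review ✓
(qa_pass, design_review): qa_pass after design_review ✓
(qa_pass, triage): qa_pass after triage ✓
(rehearsal, design_review): rehearsal after design_review ✓
Count: 18.

18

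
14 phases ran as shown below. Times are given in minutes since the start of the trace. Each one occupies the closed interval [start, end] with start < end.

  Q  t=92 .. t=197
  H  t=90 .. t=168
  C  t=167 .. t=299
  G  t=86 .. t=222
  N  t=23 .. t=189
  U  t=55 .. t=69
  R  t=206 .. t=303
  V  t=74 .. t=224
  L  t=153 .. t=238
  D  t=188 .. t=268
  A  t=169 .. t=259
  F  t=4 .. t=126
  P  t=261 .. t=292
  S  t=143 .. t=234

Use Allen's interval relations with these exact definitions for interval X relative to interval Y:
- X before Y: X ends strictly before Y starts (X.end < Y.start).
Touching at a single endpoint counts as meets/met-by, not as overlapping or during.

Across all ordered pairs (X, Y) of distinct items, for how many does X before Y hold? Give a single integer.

Checking all 182 ordered pairs for relation 'before'; matching pairs in alphabetical order:
(A, P): A before P ✓
(F, A): F before A ✓
(F, C): F before C ✓
(F, D): F before D ✓
(F, L): F before L ✓
(F, P): F before P ✓
(F, R): F before R ✓
(F, S): F before S ✓
(G, P): G before P ✓
(H, A): H before A ✓
(H, D): H before D ✓
(H, P): H before P ✓
(H, R): H before R ✓
(L, P): L before P ✓
(N, P): N before P ✓
(N, R): N before R ✓
(Q, P): Q before P ✓
(Q, R): Q before R ✓
(S, P): S before P ✓
(U, A): U before A ✓
(U, C): U before C ✓
(U, D): U before D ✓
(U, G): U before G ✓
(U, H): U before H ✓
... plus 7 further pairs not listed.
Count: 31.

31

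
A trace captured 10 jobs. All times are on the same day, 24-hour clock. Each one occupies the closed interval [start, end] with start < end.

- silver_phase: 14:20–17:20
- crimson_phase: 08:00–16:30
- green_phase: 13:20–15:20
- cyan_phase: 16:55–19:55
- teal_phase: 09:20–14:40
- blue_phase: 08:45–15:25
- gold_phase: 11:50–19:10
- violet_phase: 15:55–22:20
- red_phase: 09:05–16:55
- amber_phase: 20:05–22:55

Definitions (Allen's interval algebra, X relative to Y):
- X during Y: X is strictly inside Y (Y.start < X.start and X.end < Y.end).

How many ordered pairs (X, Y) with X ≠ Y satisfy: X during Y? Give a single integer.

Checking all 90 ordered pairs for relation 'during'; matching pairs in alphabetical order:
(blue_phase, crimson_phase): blue_phase during crimson_phase ✓
(cyan_phase, violet_phase): cyan_phase during violet_phase ✓
(green_phase, blue_phase): green_phase during blue_phase ✓
(green_phase, crimson_phase): green_phase during crimson_phase ✓
(green_phase, gold_phase): green_phase during gold_phase ✓
(green_phase, red_phase): green_phase during red_phase ✓
(silver_phase, gold_phase): silver_phase during gold_phase ✓
(teal_phase, blue_phase): teal_phase during blue_phase ✓
(teal_phase, crimson_phase): teal_phase during crimson_phase ✓
(teal_phase, red_phase): teal_phase during red_phase ✓
Count: 10.

10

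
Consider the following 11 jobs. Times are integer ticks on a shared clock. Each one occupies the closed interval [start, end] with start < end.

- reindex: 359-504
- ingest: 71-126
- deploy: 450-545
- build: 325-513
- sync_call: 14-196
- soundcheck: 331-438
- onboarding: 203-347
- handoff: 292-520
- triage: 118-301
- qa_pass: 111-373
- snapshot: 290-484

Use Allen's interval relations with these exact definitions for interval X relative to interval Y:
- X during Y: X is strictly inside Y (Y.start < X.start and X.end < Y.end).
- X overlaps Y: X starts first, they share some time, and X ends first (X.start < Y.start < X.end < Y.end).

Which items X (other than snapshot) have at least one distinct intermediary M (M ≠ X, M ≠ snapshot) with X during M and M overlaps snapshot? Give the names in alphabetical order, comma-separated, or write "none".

Target snapshot = [290, 484].
Intermediaries M with M overlaps snapshot: onboarding, qa_pass, triage.
Via onboarding — items with X during onboarding: none.
Via qa_pass — items with X during qa_pass: onboarding, triage.
Via triage — items with X during triage: none.
Union: onboarding, triage.

onboarding, triage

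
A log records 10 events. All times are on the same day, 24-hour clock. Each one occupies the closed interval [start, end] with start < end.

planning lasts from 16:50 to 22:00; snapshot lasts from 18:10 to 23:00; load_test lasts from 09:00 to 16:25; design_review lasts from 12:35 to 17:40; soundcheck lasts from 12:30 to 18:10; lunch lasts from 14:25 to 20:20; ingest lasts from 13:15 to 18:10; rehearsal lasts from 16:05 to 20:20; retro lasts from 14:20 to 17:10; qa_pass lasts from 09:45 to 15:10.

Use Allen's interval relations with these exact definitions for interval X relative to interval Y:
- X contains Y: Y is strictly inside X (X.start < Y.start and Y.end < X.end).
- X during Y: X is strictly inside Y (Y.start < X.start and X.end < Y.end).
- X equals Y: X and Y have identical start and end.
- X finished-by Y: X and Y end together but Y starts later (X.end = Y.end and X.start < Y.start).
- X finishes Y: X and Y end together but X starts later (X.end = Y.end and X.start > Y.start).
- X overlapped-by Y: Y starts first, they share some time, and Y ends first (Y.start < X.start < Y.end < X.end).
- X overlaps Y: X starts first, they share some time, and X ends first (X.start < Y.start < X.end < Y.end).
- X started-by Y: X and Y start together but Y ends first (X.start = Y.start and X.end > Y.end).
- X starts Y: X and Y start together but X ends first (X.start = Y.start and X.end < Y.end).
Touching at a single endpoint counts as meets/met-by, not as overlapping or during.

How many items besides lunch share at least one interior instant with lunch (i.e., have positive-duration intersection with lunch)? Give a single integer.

Target lunch = [14:25, 20:20].
design_review [12:35, 17:40] → overlaps → counts.
ingest [13:15, 18:10] → overlaps → counts.
load_test [09:00, 16:25] → overlaps → counts.
planning [16:50, 22:00] → overlapped-by → counts.
qa_pass [09:45, 15:10] → overlaps → counts.
rehearsal [16:05, 20:20] → finishes → counts.
retro [14:20, 17:10] → overlaps → counts.
snapshot [18:10, 23:00] → overlapped-by → counts.
soundcheck [12:30, 18:10] → overlaps → counts.
Total: 9.

9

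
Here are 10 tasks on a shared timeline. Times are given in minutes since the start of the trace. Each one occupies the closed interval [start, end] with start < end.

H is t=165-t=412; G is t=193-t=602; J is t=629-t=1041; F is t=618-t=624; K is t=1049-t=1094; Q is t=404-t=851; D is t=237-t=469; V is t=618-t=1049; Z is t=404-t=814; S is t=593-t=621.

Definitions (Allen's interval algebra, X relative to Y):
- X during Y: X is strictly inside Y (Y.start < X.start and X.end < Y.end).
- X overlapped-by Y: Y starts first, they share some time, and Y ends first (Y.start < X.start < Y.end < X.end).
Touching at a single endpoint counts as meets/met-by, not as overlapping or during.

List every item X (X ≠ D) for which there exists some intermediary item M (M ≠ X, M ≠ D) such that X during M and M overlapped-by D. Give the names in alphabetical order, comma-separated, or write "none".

F, S

Target D = [t=237, t=469].
Intermediaries M with M overlapped-by D: Q, Z.
Via Q — items with X during Q: F, S.
Via Z — items with X during Z: F, S.
Union: F, S.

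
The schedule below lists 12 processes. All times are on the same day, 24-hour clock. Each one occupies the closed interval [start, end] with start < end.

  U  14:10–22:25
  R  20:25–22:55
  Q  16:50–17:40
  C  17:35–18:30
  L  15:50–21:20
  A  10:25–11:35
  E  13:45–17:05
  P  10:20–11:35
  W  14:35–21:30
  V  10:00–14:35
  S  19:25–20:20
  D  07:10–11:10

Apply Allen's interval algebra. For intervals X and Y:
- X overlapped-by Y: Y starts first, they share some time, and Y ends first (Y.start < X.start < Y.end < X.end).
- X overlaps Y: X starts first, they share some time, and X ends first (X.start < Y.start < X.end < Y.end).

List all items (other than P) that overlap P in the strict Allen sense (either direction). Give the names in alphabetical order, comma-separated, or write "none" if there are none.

Target P = [10:20, 11:35].
A [10:25, 11:35] → finishes → no.
C [17:35, 18:30] → after → no.
D [07:10, 11:10] → overlaps → yes.
E [13:45, 17:05] → after → no.
L [15:50, 21:20] → after → no.
Q [16:50, 17:40] → after → no.
R [20:25, 22:55] → after → no.
S [19:25, 20:20] → after → no.
U [14:10, 22:25] → after → no.
V [10:00, 14:35] → contains → no.
W [14:35, 21:30] → after → no.
Result: D.

D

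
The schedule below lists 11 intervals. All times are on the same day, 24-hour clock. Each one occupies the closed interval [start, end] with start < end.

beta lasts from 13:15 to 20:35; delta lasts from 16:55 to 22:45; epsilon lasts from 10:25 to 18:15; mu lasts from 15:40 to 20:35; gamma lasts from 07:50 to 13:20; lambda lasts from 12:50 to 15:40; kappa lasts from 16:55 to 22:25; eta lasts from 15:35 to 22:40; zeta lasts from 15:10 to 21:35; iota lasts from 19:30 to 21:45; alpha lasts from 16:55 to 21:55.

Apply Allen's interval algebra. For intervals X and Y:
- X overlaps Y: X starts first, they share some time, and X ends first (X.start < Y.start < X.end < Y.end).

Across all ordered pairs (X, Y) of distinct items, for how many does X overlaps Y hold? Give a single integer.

29

Checking all 110 ordered pairs for relation 'overlaps'; matching pairs in alphabetical order:
(beta, alpha): beta overlaps alpha ✓
(beta, delta): beta overlaps delta ✓
(beta, eta): beta overlaps eta ✓
(beta, iota): beta overlaps iota ✓
(beta, kappa): beta overlaps kappa ✓
(beta, zeta): beta overlaps zeta ✓
(epsilon, alpha): epsilon overlaps alpha ✓
(epsilon, beta): epsilon overlaps beta ✓
(epsilon, delta): epsilon overlaps delta ✓
(epsilon, eta): epsilon overlaps eta ✓
(epsilon, kappa): epsilon overlaps kappa ✓
(epsilon, mu): epsilon overlaps mu ✓
(epsilon, zeta): epsilon overlaps zeta ✓
(eta, delta): eta overlaps delta ✓
(gamma, beta): gamma overlaps beta ✓
(gamma, epsilon): gamma overlaps epsilon ✓
(gamma, lambda): gamma overlaps lambda ✓
(lambda, beta): lambda overlaps beta ✓
(lambda, eta): lambda overlaps eta ✓
(lambda, zeta): lambda overlaps zeta ✓
(mu, alpha): mu overlaps alpha ✓
(mu, delta): mu overlaps delta ✓
(mu, iota): mu overlaps iota ✓
(mu, kappa): mu overlaps kappa ✓
... plus 5 further pairs not listed.
Count: 29.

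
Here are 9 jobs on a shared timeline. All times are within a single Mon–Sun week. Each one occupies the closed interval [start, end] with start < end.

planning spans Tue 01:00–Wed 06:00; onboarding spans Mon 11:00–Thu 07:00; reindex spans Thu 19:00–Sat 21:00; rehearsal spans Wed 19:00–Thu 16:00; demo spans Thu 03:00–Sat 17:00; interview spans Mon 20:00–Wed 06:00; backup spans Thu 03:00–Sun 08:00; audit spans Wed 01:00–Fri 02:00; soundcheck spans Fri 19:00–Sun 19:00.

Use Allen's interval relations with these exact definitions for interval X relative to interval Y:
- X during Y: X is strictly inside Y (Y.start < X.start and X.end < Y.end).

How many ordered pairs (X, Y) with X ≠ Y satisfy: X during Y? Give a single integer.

4

Checking all 72 ordered pairs for relation 'during'; matching pairs in alphabetical order:
(interview, onboarding): interview during onboarding ✓
(planning, onboarding): planning during onboarding ✓
(rehearsal, audit): rehearsal during audit ✓
(reindex, backup): reindex during backup ✓
Count: 4.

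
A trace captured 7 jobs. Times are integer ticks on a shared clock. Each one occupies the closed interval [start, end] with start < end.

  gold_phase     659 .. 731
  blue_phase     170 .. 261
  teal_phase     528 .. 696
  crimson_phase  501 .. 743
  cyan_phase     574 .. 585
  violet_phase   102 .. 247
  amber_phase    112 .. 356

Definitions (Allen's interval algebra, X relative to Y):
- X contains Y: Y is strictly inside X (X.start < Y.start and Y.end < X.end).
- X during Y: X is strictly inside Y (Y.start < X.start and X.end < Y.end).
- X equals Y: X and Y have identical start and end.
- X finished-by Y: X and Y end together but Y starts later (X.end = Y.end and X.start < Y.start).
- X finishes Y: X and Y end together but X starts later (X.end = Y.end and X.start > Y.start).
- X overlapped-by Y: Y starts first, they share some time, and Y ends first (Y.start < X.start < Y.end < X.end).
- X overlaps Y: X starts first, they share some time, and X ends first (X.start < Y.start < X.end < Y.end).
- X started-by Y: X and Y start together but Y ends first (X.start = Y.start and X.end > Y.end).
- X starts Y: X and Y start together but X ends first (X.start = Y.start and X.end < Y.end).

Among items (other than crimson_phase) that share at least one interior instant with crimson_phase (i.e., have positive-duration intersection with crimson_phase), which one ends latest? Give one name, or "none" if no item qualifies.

Target crimson_phase = [501, 743].
amber_phase [112, 356] → before → excluded.
blue_phase [170, 261] → before → excluded.
cyan_phase [574, 585] → during → candidate.
gold_phase [659, 731] → during → candidate.
teal_phase [528, 696] → during → candidate.
violet_phase [102, 247] → before → excluded.
Among candidates, latest end is 731 → gold_phase.

gold_phase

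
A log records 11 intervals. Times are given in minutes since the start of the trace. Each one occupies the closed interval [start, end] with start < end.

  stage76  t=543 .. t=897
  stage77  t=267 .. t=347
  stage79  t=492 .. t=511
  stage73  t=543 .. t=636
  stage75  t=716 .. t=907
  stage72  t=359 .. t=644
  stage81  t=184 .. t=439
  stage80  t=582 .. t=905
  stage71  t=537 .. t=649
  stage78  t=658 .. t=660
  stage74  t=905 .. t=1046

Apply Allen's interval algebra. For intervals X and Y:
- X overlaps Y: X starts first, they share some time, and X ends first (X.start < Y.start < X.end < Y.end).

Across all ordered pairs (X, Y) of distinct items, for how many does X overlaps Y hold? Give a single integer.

11

Checking all 110 ordered pairs for relation 'overlaps'; matching pairs in alphabetical order:
(stage71, stage76): stage71 overlaps stage76 ✓
(stage71, stage80): stage71 overlaps stage80 ✓
(stage72, stage71): stage72 overlaps stage71 ✓
(stage72, stage76): stage72 overlaps stage76 ✓
(stage72, stage80): stage72 overlaps stage80 ✓
(stage73, stage80): stage73 overlaps stage80 ✓
(stage75, stage74): stage75 overlaps stage74 ✓
(stage76, stage75): stage76 overlaps stage75 ✓
(stage76, stage80): stage76 overlaps stage80 ✓
(stage80, stage75): stage80 overlaps stage75 ✓
(stage81, stage72): stage81 overlaps stage72 ✓
Count: 11.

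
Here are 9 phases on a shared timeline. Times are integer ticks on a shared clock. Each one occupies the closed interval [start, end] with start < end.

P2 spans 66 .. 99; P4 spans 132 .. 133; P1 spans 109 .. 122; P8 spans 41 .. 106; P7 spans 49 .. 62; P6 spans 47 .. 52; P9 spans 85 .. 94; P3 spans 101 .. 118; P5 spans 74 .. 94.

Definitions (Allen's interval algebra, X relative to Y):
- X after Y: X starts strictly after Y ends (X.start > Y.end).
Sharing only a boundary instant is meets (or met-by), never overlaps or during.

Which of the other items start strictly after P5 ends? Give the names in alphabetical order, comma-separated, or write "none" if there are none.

Target P5 = [74, 94].
P1 [109, 122] → after → yes.
P2 [66, 99] → contains → no.
P3 [101, 118] → after → yes.
P4 [132, 133] → after → yes.
P6 [47, 52] → before → no.
P7 [49, 62] → before → no.
P8 [41, 106] → contains → no.
P9 [85, 94] → finishes → no.
Result: P1, P3, P4.

P1, P3, P4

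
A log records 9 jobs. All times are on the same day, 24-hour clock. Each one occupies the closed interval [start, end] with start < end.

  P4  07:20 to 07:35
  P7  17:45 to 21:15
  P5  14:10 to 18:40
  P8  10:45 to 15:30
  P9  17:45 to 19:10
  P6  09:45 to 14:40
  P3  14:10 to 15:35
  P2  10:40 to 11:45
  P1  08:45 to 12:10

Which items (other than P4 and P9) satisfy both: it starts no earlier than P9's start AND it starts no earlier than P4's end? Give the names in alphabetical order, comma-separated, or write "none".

Conditions: its start is no earlier than P9's start (X.start >= 17:45) AND its start is no earlier than P4's end (X.start >= 07:35).
P1: start 08:45 >= 17:45? ✗; start 08:45 >= 07:35? ✓ → no.
P2: start 10:40 >= 17:45? ✗; start 10:40 >= 07:35? ✓ → no.
P3: start 14:10 >= 17:45? ✗; start 14:10 >= 07:35? ✓ → no.
P5: start 14:10 >= 17:45? ✗; start 14:10 >= 07:35? ✓ → no.
P6: start 09:45 >= 17:45? ✗; start 09:45 >= 07:35? ✓ → no.
P7: start 17:45 >= 17:45? ✓; start 17:45 >= 07:35? ✓ → yes.
P8: start 10:45 >= 17:45? ✗; start 10:45 >= 07:35? ✓ → no.
Result: P7.

P7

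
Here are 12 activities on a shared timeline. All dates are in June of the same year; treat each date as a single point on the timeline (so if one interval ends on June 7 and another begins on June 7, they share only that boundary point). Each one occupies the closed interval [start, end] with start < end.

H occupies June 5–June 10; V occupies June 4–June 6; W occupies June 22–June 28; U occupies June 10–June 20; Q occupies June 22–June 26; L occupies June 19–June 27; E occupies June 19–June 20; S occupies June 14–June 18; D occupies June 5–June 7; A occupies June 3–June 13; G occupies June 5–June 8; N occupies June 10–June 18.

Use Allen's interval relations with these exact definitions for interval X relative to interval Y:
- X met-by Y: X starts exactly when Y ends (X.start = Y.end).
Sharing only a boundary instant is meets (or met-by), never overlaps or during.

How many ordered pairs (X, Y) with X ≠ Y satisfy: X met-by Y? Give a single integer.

2

Checking all 132 ordered pairs for relation 'met-by'; matching pairs in alphabetical order:
(N, H): N met-by H ✓
(U, H): U met-by H ✓
Count: 2.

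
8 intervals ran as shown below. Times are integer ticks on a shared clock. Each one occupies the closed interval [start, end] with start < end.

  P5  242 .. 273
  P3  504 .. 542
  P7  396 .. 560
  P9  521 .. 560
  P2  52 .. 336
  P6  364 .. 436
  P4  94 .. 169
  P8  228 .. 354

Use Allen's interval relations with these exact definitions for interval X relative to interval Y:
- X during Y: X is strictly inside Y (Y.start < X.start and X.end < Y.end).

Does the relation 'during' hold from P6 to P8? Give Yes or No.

No

P6 = [364, 436], P8 = [228, 354].
Actual relation of P6 to P8: after.
Asked whether 'during' holds → No.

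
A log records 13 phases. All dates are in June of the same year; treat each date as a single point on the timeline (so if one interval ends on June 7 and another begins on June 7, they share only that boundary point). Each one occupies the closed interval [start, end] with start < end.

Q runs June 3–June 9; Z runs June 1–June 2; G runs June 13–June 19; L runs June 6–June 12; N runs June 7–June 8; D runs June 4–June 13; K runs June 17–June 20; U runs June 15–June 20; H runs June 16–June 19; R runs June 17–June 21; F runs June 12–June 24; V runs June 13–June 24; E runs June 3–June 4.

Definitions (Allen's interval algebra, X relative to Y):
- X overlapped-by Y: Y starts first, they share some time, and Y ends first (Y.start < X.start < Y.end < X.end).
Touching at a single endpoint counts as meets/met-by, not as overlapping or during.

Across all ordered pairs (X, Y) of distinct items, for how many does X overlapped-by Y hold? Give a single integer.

9

Checking all 156 ordered pairs for relation 'overlapped-by'; matching pairs in alphabetical order:
(D, Q): D overlapped-by Q ✓
(F, D): F overlapped-by D ✓
(K, G): K overlapped-by G ✓
(K, H): K overlapped-by H ✓
(L, Q): L overlapped-by Q ✓
(R, G): R overlapped-by G ✓
(R, H): R overlapped-by H ✓
(R, U): R overlapped-by U ✓
(U, G): U overlapped-by G ✓
Count: 9.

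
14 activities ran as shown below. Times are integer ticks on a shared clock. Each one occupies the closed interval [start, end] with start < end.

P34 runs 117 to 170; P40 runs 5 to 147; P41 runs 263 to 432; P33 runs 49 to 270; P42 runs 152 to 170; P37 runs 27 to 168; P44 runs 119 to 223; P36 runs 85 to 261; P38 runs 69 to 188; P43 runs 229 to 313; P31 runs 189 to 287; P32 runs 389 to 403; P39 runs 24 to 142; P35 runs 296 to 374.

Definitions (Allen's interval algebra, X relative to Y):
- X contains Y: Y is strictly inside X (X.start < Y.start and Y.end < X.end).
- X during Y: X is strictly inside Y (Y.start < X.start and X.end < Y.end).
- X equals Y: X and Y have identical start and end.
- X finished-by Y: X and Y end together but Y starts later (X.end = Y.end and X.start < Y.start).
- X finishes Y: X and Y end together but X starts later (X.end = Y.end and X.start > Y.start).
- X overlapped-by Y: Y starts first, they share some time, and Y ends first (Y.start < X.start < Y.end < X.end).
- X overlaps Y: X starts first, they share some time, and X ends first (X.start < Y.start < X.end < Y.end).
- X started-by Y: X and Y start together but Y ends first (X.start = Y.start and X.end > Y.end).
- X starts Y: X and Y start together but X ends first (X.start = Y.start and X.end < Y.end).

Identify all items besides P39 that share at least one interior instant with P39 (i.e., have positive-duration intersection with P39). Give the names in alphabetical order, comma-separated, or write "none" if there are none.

P33, P34, P36, P37, P38, P40, P44

Target P39 = [24, 142].
P31 [189, 287] → after → no.
P32 [389, 403] → after → no.
P33 [49, 270] → overlapped-by → yes.
P34 [117, 170] → overlapped-by → yes.
P35 [296, 374] → after → no.
P36 [85, 261] → overlapped-by → yes.
P37 [27, 168] → overlapped-by → yes.
P38 [69, 188] → overlapped-by → yes.
P40 [5, 147] → contains → yes.
P41 [263, 432] → after → no.
P42 [152, 170] → after → no.
P43 [229, 313] → after → no.
P44 [119, 223] → overlapped-by → yes.
Result: P33, P34, P36, P37, P38, P40, P44.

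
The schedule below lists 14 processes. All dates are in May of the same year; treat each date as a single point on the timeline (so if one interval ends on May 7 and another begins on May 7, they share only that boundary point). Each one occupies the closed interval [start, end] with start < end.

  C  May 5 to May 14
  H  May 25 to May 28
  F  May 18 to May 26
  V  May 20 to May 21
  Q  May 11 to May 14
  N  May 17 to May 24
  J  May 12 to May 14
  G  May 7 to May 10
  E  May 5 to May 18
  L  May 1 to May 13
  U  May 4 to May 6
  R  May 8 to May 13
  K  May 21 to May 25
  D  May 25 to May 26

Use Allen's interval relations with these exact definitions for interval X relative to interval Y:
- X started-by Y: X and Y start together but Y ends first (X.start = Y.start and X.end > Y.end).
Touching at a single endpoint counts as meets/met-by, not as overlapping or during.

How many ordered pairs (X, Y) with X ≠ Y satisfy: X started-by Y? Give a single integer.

2

Checking all 182 ordered pairs for relation 'started-by'; matching pairs in alphabetical order:
(E, C): E started-by C ✓
(H, D): H started-by D ✓
Count: 2.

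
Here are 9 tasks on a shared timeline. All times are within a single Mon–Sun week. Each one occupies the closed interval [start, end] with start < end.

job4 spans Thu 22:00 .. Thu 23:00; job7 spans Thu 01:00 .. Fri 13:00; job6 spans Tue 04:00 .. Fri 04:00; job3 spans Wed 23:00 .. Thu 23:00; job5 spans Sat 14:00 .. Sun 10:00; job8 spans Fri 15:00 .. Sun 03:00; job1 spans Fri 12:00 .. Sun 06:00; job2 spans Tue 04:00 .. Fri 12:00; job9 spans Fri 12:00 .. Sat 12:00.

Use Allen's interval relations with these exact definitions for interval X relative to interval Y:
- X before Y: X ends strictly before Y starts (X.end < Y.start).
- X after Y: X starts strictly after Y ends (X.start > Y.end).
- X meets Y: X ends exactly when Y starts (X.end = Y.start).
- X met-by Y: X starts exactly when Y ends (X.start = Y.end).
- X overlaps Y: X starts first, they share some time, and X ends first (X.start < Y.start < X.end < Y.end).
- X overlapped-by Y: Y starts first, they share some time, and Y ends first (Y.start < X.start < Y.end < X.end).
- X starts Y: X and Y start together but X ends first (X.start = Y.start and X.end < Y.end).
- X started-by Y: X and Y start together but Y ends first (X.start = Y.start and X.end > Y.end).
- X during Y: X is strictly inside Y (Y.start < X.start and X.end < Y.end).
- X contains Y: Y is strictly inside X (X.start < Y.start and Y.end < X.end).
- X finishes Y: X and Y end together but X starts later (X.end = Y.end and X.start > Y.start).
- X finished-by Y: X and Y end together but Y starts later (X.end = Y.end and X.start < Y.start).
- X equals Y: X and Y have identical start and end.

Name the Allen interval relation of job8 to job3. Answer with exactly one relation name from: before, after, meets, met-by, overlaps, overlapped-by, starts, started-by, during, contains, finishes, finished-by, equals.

job8 = [Fri 15:00, Sun 03:00]; job3 = [Wed 23:00, Thu 23:00].
Compare endpoints: job8.start > job3.start, job8.start > job3.end, job8.end > job3.start, job8.end > job3.end.
That pattern is 'after'.

after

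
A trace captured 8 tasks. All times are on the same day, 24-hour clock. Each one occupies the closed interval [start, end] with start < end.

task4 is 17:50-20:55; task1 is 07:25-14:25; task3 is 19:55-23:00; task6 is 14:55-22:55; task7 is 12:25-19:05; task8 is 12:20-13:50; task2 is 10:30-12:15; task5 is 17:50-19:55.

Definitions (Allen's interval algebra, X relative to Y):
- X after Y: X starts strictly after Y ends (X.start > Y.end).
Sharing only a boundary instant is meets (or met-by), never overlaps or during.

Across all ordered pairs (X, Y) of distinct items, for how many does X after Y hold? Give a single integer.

Checking all 56 ordered pairs for relation 'after'; matching pairs in alphabetical order:
(task3, task1): task3 after task1 ✓
(task3, task2): task3 after task2 ✓
(task3, task7): task3 after task7 ✓
(task3, task8): task3 after task8 ✓
(task4, task1): task4 after task1 ✓
(task4, task2): task4 after task2 ✓
(task4, task8): task4 after task8 ✓
(task5, task1): task5 after task1 ✓
(task5, task2): task5 after task2 ✓
(task5, task8): task5 after task8 ✓
(task6, task1): task6 after task1 ✓
(task6, task2): task6 after task2 ✓
(task6, task8): task6 after task8 ✓
(task7, task2): task7 after task2 ✓
(task8, task2): task8 after task2 ✓
Count: 15.

15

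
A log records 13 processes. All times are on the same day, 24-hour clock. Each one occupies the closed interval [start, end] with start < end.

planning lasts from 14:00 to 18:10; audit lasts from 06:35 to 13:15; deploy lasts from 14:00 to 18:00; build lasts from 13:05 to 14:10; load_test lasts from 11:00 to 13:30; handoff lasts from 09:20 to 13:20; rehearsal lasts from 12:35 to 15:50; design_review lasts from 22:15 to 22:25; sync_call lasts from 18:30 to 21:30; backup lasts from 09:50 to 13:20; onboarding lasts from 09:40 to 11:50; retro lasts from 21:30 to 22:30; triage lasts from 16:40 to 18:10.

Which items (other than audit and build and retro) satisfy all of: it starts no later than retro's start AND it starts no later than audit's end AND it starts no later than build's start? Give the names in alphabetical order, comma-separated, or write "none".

backup, handoff, load_test, onboarding, rehearsal

Conditions: its start is no later than retro's start (X.start <= 21:30) AND its start is no later than audit's end (X.start <= 13:15) AND its start is no later than build's start (X.start <= 13:05).
backup: start 09:50 <= 21:30? ✓; start 09:50 <= 13:15? ✓; start 09:50 <= 13:05? ✓ → yes.
deploy: start 14:00 <= 21:30? ✓; start 14:00 <= 13:15? ✗; start 14:00 <= 13:05? ✗ → no.
design_review: start 22:15 <= 21:30? ✗; start 22:15 <= 13:15? ✗; start 22:15 <= 13:05? ✗ → no.
handoff: start 09:20 <= 21:30? ✓; start 09:20 <= 13:15? ✓; start 09:20 <= 13:05? ✓ → yes.
load_test: start 11:00 <= 21:30? ✓; start 11:00 <= 13:15? ✓; start 11:00 <= 13:05? ✓ → yes.
onboarding: start 09:40 <= 21:30? ✓; start 09:40 <= 13:15? ✓; start 09:40 <= 13:05? ✓ → yes.
planning: start 14:00 <= 21:30? ✓; start 14:00 <= 13:15? ✗; start 14:00 <= 13:05? ✗ → no.
rehearsal: start 12:35 <= 21:30? ✓; start 12:35 <= 13:15? ✓; start 12:35 <= 13:05? ✓ → yes.
sync_call: start 18:30 <= 21:30? ✓; start 18:30 <= 13:15? ✗; start 18:30 <= 13:05? ✗ → no.
triage: start 16:40 <= 21:30? ✓; start 16:40 <= 13:15? ✗; start 16:40 <= 13:05? ✗ → no.
Result: backup, handoff, load_test, onboarding, rehearsal.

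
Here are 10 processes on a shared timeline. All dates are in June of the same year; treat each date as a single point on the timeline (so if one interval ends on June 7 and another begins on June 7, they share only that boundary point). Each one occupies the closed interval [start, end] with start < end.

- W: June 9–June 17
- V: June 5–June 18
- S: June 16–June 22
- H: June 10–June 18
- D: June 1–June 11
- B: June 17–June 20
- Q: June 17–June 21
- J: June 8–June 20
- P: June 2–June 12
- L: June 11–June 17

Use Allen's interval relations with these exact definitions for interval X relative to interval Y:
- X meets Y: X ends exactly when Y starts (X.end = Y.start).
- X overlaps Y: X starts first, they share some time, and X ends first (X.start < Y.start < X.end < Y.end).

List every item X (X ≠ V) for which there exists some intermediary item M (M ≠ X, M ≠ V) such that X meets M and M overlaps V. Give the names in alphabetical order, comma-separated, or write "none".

none

Target V = [June 5, June 18].
Intermediaries M with M overlaps V: D, P.
Via D — items with X meets D: none.
Via P — items with X meets P: none.
Union: none.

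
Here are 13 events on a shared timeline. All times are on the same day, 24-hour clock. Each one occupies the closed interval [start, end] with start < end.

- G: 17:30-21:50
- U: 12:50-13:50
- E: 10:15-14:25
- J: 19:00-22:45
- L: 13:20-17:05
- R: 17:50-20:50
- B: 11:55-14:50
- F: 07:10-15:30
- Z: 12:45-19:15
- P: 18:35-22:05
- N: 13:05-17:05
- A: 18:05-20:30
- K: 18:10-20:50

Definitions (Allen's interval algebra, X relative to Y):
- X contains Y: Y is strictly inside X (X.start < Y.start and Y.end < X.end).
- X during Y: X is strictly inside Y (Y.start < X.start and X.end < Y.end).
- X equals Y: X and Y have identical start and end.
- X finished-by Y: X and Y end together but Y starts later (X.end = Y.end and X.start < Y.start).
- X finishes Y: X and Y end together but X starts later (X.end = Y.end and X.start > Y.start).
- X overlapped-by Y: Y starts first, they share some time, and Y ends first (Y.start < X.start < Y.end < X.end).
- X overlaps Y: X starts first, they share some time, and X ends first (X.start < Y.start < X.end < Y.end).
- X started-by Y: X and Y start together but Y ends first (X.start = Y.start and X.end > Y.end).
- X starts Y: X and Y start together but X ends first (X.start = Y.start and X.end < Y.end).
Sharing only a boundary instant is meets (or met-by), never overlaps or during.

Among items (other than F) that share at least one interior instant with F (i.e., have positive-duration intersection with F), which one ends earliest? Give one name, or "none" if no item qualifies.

U

Target F = [07:10, 15:30].
A [18:05, 20:30] → after → excluded.
B [11:55, 14:50] → during → candidate.
E [10:15, 14:25] → during → candidate.
G [17:30, 21:50] → after → excluded.
J [19:00, 22:45] → after → excluded.
K [18:10, 20:50] → after → excluded.
L [13:20, 17:05] → overlapped-by → candidate.
N [13:05, 17:05] → overlapped-by → candidate.
P [18:35, 22:05] → after → excluded.
R [17:50, 20:50] → after → excluded.
U [12:50, 13:50] → during → candidate.
Z [12:45, 19:15] → overlapped-by → candidate.
Among candidates, earliest end is 13:50 → U.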